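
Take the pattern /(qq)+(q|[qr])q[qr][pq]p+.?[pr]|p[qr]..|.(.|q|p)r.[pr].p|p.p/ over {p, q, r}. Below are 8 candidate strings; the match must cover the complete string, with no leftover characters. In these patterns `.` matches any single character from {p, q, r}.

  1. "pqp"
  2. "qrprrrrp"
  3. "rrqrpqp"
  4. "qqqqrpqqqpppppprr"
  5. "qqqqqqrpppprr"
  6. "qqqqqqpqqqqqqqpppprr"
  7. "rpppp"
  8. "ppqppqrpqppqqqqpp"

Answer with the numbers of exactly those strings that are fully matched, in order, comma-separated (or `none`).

1, 5

1. "pqp" → match
2. "qrprrrrp" → no match
3. "rrqrpqp" → no match
4 → no match
5 → match
6 → no match
7. "rpppp" → no match
8 → no match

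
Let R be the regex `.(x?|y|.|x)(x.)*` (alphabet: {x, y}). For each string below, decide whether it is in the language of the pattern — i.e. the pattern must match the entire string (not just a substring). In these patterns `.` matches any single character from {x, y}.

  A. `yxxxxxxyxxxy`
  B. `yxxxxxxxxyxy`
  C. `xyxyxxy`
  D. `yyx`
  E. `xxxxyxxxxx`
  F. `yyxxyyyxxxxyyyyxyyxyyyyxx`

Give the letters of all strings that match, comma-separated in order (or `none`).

A → match
B → match
C → no match
D → no match
E → no match
F → no match

A, B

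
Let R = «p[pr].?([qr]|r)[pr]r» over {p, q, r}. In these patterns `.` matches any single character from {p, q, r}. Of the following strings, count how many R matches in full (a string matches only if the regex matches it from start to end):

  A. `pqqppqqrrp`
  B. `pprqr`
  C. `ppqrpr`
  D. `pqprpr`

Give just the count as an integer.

A → no match — must end with `r`
B → no match
C → match
D → no match
Total matched: 1

1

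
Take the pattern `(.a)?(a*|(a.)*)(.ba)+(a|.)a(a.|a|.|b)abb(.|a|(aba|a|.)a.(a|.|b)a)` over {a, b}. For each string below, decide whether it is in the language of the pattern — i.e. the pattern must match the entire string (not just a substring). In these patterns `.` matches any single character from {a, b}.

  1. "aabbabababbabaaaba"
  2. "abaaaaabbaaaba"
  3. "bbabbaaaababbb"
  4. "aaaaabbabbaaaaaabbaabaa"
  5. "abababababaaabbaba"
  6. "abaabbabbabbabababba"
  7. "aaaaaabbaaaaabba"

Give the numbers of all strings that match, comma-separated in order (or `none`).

1, 2, 3, 4, 6, 7

1 → match
2 → match
3 → match
4 → match
5 → no match
6 → match
7 → match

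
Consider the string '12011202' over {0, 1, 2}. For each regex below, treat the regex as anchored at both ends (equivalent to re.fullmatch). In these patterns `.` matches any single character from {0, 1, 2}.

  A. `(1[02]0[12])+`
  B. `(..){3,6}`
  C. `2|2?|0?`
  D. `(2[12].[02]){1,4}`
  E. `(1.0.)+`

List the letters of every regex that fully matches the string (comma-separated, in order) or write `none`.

A → match
B → match
C → no match
D → no match — must start with '2'
E → match

A, B, E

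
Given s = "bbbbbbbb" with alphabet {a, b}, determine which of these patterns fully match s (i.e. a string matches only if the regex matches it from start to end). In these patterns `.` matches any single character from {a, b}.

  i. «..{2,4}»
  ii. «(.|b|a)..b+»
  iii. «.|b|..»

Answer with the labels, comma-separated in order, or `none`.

i → no match
ii → match
iii → no match

ii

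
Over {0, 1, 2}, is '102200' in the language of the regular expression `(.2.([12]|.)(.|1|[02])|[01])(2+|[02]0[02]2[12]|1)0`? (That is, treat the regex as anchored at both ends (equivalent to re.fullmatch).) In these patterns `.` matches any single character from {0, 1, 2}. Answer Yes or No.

No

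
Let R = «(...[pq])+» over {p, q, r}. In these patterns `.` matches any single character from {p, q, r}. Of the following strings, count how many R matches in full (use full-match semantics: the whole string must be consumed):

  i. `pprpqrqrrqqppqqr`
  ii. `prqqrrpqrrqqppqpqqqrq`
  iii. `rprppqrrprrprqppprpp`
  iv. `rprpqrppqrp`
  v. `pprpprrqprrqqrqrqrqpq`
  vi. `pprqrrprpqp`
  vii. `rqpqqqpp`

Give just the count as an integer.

i → no match
ii → no match
iii → no match
iv → no match
v → no match
vi → no match
vii → match
Total matched: 1

1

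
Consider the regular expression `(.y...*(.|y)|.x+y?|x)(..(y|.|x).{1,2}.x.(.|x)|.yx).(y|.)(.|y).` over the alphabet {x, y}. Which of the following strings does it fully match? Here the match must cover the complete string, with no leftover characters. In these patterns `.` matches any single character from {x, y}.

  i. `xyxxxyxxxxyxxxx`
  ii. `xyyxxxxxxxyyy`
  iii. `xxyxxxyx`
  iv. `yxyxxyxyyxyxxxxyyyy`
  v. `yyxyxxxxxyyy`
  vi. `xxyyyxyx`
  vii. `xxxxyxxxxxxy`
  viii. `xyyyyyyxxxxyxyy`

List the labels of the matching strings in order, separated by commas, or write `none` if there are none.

i → no match
ii → match
iii → match
iv → no match
v → no match
vi → no match
vii → no match
viii → no match

ii, iii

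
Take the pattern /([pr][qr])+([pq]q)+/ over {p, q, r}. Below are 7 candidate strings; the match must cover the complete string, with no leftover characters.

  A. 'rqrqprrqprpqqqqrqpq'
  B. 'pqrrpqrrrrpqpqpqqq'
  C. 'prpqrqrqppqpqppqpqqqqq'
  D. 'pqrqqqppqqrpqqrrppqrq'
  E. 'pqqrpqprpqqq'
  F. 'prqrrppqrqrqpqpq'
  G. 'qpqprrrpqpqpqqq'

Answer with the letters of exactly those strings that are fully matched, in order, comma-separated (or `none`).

B

A → no match
B → match
C → no match
D → no match
E → no match
F → no match
G → no match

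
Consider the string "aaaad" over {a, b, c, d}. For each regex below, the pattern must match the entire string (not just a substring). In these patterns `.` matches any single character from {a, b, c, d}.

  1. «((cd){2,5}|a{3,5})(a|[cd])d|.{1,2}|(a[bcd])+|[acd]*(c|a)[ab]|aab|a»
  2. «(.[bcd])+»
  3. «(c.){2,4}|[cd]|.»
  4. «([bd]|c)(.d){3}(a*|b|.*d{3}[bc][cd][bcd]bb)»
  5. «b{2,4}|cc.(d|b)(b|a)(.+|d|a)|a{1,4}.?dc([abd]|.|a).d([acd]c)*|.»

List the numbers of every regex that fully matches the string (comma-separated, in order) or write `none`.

1

1 → match
2 → no match
3 → no match
4 → no match
5 → no match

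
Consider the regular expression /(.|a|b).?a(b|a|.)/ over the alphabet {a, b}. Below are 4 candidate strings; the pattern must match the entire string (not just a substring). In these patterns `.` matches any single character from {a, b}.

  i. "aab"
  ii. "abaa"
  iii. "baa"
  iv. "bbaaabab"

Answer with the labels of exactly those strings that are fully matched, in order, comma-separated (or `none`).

i. "aab" → match
ii. "abaa" → match
iii. "baa" → match
iv. "bbaaabab" → no match

i, ii, iii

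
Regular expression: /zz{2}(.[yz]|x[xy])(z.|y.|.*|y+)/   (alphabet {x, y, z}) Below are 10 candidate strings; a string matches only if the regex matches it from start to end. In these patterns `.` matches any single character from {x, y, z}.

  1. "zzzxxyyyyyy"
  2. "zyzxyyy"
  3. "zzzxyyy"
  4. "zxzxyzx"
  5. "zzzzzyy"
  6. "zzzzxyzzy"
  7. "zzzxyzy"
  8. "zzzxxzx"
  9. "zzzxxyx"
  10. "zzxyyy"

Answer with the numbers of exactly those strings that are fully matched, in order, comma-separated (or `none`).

1, 3, 5, 7, 8, 9

1. "zzzxxyyyyyy" → match
2. "zyzxyyy" → no match — must start with "zz"
3. "zzzxyyy" → match
4. "zxzxyzx" → no match — must start with "zz"
5. "zzzzzyy" → match
6. "zzzzxyzzy" → no match
7. "zzzxyzy" → match
8. "zzzxxzx" → match
9. "zzzxxyx" → match
10. "zzxyyy" → no match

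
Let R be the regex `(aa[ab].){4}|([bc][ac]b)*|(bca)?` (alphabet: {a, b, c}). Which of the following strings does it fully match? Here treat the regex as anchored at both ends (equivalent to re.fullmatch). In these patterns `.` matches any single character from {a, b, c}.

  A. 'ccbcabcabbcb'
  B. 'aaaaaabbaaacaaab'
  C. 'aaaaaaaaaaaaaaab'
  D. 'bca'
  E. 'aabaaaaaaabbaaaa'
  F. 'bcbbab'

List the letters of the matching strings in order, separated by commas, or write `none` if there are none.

A. 'ccbcabcabbcb' → match
B → match
C → match
D. 'bca' → match
E → match
F. 'bcbbab' → match

A, B, C, D, E, F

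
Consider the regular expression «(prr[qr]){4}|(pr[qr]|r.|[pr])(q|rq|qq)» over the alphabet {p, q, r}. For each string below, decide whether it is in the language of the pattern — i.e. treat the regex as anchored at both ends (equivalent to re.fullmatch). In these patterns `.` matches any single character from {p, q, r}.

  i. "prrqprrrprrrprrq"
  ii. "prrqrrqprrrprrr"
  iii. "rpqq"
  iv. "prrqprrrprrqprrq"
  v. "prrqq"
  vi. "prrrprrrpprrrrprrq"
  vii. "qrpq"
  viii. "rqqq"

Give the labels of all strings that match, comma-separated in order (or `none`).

i, iii, iv, v, viii

i → match
ii → no match
iii → match
iv → match
v → match
vi → no match
vii → no match
viii → match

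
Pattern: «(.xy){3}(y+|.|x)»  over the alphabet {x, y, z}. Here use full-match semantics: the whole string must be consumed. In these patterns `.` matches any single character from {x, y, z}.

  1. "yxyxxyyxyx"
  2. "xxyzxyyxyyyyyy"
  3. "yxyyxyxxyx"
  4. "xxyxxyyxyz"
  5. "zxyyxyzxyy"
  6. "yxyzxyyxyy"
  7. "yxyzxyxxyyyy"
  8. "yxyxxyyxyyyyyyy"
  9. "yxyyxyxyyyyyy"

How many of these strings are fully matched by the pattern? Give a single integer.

8

1 → match
2 → match
3 → match
4 → match
5 → match
6 → match
7 → match
8 → match
9 → no match
Total matched: 8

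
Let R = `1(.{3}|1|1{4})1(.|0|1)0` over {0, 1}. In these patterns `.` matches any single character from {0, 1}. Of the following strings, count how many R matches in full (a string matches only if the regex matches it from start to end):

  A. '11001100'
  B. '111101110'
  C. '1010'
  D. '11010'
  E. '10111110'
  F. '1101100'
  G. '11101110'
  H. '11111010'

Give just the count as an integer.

1

A → no match
B → no match
C → no match
D → no match
E → no match
F → match
G → no match
H → no match
Total matched: 1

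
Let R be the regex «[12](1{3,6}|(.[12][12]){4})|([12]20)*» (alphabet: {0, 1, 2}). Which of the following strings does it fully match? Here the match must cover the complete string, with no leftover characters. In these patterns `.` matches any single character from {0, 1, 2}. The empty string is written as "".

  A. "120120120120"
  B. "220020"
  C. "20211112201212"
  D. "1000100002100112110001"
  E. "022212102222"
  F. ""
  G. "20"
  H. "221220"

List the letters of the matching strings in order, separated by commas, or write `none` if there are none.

A, F

A. "120120120120" → match
B. "220020" → no match
C → no match
D → no match
E. "022212102222" → no match
F. "" → match
G. "20" → no match
H. "221220" → no match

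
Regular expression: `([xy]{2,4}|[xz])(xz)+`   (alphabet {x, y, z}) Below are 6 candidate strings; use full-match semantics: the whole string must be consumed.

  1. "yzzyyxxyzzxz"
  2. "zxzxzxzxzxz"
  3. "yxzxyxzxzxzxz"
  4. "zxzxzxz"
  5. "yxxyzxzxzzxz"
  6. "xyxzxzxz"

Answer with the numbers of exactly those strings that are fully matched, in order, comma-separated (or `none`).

1 → no match
2 → match
3 → no match
4 → match
5 → no match
6 → match

2, 4, 6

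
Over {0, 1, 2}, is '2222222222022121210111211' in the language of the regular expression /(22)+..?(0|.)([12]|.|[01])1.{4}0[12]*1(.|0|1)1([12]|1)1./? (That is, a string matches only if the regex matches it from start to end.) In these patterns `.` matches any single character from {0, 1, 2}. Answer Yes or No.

Yes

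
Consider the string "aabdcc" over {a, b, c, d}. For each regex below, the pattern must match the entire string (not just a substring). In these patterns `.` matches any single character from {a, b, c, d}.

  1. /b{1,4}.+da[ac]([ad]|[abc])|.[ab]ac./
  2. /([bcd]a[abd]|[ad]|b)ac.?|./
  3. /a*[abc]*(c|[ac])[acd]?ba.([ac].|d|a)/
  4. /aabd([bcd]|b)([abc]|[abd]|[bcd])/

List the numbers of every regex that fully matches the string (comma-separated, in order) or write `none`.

4

1 → no match
2 → no match
3 → no match
4 → match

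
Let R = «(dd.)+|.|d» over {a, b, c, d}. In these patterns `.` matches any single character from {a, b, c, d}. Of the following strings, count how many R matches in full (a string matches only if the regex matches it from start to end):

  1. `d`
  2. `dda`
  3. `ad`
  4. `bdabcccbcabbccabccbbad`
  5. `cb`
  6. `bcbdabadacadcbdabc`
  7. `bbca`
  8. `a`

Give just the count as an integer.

1 → match
2 → match
3 → no match
4 → no match
5 → no match
6 → no match
7 → no match
8 → match
Total matched: 3

3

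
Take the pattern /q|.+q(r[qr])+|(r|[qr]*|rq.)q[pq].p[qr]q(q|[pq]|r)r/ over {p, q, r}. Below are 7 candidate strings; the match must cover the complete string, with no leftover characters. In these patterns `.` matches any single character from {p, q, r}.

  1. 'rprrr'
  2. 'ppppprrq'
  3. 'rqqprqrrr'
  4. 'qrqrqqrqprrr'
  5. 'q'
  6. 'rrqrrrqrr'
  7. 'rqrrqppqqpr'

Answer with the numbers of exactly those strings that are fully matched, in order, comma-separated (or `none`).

5, 6

1 → no match
2 → no match
3 → no match
4 → no match
5 → match
6 → match
7 → no match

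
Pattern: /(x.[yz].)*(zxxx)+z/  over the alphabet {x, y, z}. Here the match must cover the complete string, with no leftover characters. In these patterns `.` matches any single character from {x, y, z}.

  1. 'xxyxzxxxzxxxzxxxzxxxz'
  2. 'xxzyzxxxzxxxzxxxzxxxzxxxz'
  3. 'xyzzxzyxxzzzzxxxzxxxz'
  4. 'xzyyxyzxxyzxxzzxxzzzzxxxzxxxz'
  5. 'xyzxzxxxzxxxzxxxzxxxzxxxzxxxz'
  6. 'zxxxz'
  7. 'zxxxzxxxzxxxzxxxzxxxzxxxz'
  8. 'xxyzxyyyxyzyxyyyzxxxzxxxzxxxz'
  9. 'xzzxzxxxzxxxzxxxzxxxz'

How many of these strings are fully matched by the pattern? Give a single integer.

1 → match
2 → match
3 → match
4 → match
5 → match
6. 'zxxxz' → match
7 → match
8 → match
9 → match
Total matched: 9

9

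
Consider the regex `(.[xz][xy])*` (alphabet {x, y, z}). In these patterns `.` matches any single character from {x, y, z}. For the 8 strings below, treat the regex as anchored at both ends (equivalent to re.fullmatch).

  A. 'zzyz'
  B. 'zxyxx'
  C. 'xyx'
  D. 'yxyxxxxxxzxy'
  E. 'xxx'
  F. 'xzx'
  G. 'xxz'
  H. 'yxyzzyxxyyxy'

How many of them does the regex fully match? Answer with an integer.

A → no match
B → no match
C → no match
D → match
E → match
F → match
G → no match
H → match
Total matched: 4

4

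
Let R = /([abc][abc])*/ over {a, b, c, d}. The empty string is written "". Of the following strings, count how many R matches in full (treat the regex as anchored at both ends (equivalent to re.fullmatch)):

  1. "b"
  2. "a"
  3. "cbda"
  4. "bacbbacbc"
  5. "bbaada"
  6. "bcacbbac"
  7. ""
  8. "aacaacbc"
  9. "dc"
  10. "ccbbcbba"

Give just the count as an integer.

1. "b" → no match
2. "a" → no match
3. "cbda" → no match
4. "bacbbacbc" → no match
5. "bbaada" → no match
6. "bcacbbac" → match
7. "" → match
8. "aacaacbc" → match
9. "dc" → no match
10. "ccbbcbba" → match
Total matched: 4

4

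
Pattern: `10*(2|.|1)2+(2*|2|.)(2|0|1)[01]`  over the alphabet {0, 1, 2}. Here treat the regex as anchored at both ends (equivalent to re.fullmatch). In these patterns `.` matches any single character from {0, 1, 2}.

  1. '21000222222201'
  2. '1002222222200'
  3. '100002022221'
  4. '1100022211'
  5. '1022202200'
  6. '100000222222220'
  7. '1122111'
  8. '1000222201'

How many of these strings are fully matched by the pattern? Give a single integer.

4

1 → no match — must start with '1'
2 → match
3 → no match
4 → no match
5 → no match
6 → match
7 → match
8 → match
Total matched: 4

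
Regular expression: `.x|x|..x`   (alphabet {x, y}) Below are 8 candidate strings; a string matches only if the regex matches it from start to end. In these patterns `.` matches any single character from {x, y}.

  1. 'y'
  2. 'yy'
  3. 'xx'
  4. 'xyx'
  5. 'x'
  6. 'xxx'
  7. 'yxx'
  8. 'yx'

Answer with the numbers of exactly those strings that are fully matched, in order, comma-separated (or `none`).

1 → no match — must end with 'x'
2 → no match — must end with 'x'
3 → match
4 → match
5 → match
6 → match
7 → match
8 → match

3, 4, 5, 6, 7, 8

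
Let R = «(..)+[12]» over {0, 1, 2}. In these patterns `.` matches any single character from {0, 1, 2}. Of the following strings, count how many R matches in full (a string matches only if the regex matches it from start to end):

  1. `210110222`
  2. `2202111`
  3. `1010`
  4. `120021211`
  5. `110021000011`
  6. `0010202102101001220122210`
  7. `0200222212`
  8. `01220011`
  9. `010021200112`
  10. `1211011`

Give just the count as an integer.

4

1. `210110222` → match
2. `2202111` → match
3. `1010` → no match
4. `120021211` → match
5. `110021000011` → no match
6 → no match
7. `0200222212` → no match
8. `01220011` → no match
9. `010021200112` → no match
10. `1211011` → match
Total matched: 4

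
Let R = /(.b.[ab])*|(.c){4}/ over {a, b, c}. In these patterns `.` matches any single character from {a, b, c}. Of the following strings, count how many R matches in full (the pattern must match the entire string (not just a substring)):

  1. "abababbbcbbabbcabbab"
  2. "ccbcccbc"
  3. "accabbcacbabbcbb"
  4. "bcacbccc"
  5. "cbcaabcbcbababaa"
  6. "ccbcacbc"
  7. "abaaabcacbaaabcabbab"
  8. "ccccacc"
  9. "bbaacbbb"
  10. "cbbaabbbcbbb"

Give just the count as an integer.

8

1 → match
2 → match
3 → no match
4 → match
5 → match
6 → match
7 → match
8 → no match
9 → match
10 → match
Total matched: 8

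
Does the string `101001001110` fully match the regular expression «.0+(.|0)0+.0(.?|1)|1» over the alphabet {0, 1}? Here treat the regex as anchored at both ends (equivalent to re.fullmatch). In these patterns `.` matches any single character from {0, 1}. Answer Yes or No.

No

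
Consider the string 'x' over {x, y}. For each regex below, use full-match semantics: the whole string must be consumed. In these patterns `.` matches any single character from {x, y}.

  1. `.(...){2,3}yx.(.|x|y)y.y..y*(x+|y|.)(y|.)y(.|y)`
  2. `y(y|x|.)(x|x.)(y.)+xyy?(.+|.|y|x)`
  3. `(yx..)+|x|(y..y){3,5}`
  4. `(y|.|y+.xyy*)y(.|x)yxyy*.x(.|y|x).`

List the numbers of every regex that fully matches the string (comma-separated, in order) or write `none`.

3

1 → no match
2 → no match — must start with 'y'
3 → match
4 → no match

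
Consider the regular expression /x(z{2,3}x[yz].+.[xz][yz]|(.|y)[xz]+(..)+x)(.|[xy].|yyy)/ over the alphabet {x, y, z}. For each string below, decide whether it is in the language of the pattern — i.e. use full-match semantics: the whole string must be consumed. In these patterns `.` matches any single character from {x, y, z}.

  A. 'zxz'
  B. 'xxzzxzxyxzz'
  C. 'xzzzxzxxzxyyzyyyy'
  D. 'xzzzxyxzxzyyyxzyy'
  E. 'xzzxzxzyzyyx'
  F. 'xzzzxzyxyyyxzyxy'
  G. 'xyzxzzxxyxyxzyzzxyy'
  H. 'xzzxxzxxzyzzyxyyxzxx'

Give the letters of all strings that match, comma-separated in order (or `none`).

C, D, E, F, G, H

A → no match — must start with 'x'
B → no match
C → match
D → match
E → match
F → match
G → match
H → match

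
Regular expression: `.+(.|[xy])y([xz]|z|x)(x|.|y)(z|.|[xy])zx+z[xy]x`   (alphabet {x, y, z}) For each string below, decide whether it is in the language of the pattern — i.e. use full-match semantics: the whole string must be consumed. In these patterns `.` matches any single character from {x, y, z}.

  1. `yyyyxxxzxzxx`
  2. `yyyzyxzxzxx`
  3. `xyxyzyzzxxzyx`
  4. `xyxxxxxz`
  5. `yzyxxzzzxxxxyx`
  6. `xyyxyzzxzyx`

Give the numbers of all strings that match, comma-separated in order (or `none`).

1 → match
2 → match
3 → match
4 → no match — must end with `x`
5 → no match
6 → match

1, 2, 3, 6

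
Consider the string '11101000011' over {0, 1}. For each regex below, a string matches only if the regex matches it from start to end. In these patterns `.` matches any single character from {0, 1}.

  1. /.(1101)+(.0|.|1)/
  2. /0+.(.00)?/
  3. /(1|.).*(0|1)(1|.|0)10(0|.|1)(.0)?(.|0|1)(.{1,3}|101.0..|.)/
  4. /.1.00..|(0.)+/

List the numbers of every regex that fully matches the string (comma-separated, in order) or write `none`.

3

1 → no match
2 → no match — must start with '0'
3 → match
4 → no match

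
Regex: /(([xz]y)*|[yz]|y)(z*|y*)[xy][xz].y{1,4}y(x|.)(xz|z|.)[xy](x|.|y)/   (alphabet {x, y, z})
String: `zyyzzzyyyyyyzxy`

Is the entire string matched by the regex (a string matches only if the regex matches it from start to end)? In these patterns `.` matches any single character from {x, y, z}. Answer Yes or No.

No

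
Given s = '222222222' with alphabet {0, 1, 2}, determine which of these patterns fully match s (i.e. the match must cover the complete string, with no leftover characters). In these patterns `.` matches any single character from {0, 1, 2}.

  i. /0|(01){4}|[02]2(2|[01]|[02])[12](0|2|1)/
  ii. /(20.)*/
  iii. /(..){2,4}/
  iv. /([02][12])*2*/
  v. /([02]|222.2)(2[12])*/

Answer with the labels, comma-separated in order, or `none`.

iv, v

i → no match
ii → no match
iii → no match
iv → match
v → match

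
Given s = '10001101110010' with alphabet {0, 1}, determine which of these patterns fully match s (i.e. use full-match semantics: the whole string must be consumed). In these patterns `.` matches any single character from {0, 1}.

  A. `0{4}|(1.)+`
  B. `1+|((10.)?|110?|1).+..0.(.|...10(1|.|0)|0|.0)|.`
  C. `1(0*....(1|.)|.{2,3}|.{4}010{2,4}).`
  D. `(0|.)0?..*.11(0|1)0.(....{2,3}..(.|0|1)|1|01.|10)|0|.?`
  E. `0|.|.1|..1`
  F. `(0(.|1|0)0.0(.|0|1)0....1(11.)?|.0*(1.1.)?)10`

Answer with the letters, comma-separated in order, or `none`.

B, D

A → no match
B → match
C → no match
D → match
E → no match
F → no match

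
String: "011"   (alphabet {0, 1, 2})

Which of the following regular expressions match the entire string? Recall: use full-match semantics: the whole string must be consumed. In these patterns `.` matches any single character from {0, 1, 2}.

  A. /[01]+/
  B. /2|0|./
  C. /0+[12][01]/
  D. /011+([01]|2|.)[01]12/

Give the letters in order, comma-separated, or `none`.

A, C

A → match
B → no match
C → match
D → no match — must end with "12"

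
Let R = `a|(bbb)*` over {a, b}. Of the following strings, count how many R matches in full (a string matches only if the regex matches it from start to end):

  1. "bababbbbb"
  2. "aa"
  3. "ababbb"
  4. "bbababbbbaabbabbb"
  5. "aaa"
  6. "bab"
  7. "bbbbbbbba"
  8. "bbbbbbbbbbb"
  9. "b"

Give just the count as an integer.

1 → no match
2 → no match
3 → no match
4 → no match
5 → no match
6 → no match
7 → no match
8 → no match
9 → no match
Total matched: 0

0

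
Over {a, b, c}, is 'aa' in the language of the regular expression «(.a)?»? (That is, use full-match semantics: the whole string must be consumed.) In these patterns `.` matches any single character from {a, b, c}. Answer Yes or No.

Yes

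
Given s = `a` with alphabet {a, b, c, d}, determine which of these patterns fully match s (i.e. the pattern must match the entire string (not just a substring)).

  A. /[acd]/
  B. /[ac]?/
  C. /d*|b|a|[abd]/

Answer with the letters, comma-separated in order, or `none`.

A → match
B → match
C → match

A, B, C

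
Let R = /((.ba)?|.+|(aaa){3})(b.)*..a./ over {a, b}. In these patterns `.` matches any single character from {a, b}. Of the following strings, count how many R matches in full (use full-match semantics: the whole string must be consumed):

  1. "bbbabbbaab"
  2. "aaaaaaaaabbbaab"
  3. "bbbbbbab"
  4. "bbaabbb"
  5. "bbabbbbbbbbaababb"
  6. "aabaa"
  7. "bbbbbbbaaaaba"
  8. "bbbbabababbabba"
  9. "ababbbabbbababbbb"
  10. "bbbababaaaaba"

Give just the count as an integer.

1 → match
2 → match
3 → match
4 → no match
5 → no match
6 → match
7 → no match
8 → no match
9 → no match
10 → no match
Total matched: 4

4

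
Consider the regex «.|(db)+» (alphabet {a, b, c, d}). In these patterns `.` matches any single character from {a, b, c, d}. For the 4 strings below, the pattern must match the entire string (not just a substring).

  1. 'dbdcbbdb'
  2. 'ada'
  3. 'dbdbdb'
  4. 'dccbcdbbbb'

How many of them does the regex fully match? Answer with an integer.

1

1 → no match
2 → no match
3 → match
4 → no match
Total matched: 1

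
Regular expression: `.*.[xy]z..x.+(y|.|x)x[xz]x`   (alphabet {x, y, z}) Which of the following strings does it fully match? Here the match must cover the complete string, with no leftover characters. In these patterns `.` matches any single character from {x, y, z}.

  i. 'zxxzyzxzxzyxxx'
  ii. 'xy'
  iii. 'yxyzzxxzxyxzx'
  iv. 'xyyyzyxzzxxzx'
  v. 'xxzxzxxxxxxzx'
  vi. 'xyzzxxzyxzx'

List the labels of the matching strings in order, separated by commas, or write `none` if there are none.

i → match
ii → no match — must end with 'x'
iii → match
iv → no match
v → match
vi → match

i, iii, v, vi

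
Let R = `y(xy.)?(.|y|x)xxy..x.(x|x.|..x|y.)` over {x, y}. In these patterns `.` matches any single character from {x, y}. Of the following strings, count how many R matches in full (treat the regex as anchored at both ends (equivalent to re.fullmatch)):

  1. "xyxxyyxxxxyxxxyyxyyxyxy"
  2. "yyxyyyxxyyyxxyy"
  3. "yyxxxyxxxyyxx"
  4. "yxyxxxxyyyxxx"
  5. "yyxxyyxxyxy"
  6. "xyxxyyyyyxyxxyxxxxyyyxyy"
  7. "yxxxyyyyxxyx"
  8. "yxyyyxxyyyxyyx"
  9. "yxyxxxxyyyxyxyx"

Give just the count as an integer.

4

1 → no match — must start with "y"
2 → no match
3 → no match
4 → match
5 → match
6 → no match — must start with "y"
7 → no match
8 → match
9 → match
Total matched: 4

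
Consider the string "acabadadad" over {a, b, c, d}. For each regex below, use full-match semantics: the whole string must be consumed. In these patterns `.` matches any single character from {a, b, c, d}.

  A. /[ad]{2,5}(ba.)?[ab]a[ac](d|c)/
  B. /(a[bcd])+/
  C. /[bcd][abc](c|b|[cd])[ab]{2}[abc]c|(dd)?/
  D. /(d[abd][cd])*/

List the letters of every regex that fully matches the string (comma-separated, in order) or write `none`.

B

A → no match
B → match
C → no match
D → no match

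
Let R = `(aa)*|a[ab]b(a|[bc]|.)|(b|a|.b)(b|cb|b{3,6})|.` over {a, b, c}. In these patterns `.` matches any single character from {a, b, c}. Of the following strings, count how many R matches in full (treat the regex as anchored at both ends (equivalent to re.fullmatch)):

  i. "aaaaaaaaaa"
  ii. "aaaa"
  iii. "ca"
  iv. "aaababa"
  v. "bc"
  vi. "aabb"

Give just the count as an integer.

3

i. "aaaaaaaaaa" → match
ii. "aaaa" → match
iii. "ca" → no match
iv. "aaababa" → no match
v. "bc" → no match
vi. "aabb" → match
Total matched: 3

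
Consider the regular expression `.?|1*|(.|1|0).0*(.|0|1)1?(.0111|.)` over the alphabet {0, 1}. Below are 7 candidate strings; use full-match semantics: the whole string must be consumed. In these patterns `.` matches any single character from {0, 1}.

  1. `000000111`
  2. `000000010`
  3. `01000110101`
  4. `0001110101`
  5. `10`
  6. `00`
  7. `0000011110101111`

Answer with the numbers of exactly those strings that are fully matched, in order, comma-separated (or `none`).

1 → match
2 → match
3 → no match
4 → no match
5 → no match
6 → no match
7 → no match

1, 2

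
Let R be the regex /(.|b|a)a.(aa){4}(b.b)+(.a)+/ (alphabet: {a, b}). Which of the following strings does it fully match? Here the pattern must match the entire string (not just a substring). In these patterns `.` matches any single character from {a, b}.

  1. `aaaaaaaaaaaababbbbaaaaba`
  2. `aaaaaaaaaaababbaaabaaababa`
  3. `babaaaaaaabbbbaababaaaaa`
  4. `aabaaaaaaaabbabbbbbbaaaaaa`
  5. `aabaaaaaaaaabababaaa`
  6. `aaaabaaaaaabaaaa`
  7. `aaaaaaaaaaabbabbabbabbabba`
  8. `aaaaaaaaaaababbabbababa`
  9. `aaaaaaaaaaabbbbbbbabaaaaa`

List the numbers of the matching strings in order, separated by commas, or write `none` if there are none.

1 → no match
2 → match
3 → no match
4 → no match
5 → no match
6 → no match
7 → no match
8 → match
9 → match

2, 8, 9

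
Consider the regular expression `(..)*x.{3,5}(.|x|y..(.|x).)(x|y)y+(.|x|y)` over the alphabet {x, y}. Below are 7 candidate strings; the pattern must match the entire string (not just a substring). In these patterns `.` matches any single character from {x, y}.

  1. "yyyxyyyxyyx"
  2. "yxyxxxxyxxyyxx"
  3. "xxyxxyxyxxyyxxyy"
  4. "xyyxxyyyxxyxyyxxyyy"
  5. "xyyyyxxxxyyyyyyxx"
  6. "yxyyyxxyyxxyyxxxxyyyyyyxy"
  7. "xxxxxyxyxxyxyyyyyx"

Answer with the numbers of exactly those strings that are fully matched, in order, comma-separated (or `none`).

3, 4, 7

1. "yyyxyyyxyyx" → no match
2 → no match
3 → match
4 → match
5 → no match
6 → no match
7 → match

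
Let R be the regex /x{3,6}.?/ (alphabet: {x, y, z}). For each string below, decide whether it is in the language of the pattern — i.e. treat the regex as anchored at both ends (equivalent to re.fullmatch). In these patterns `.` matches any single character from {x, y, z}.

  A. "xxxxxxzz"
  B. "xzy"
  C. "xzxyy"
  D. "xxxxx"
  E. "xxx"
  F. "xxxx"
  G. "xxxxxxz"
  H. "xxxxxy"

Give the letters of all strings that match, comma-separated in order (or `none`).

D, E, F, G, H

A → no match
B → no match
C → no match
D → match
E → match
F → match
G → match
H → match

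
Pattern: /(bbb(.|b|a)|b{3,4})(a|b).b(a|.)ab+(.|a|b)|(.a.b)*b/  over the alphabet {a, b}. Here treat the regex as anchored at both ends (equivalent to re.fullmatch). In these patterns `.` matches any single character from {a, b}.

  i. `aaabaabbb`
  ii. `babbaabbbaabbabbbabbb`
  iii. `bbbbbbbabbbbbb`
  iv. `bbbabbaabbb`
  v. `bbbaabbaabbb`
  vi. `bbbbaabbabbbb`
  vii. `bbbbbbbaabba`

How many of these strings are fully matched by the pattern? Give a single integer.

i → match
ii → match
iii → match
iv → match
v → match
vi → match
vii → match
Total matched: 7

7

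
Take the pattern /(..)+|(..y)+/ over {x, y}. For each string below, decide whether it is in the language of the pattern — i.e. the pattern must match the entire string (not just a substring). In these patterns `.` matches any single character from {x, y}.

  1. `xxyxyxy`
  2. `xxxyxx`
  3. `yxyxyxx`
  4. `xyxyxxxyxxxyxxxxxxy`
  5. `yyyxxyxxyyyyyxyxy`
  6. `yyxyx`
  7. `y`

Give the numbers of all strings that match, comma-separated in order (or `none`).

1. `xxyxyxy` → no match
2. `xxxyxx` → match
3. `yxyxyxx` → no match
4 → no match
5 → no match
6. `yyxyx` → no match
7. `y` → no match

2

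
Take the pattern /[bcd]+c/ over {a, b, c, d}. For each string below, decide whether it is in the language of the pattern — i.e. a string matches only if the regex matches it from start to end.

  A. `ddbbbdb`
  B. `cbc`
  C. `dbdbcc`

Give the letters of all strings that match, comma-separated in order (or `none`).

B, C

A → no match — must end with `c`
B → match
C → match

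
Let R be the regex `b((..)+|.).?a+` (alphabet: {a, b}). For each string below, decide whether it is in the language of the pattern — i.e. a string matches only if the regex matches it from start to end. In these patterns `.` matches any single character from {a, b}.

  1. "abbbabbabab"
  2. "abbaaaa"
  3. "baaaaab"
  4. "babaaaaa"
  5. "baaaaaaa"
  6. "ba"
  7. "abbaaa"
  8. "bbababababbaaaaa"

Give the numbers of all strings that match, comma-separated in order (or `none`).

4, 5, 8

1. "abbbabbabab" → no match — must start with "b"
2. "abbaaaa" → no match — must start with "b"
3. "baaaaab" → no match — must end with "a"
4. "babaaaaa" → match
5. "baaaaaaa" → match
6. "ba" → no match
7. "abbaaa" → no match — must start with "b"
8 → match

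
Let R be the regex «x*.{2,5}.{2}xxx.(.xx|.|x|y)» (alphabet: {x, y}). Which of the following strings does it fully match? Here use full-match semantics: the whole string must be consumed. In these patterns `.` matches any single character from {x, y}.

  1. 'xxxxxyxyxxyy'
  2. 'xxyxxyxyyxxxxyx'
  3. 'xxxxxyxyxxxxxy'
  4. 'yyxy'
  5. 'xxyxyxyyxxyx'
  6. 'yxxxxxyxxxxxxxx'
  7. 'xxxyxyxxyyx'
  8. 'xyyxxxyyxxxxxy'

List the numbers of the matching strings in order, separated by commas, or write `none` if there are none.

3

1 → no match
2 → no match
3 → match
4 → no match
5 → no match
6 → no match
7 → no match
8 → no match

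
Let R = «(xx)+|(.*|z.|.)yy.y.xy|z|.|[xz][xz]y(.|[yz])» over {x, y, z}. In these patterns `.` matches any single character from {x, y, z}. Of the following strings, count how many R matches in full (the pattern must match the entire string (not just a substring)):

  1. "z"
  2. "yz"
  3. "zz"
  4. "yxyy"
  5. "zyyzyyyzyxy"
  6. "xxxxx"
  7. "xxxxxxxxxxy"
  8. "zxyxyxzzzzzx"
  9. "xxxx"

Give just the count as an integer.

2

1. "z" → match
2. "yz" → no match
3. "zz" → no match
4. "yxyy" → no match
5. "zyyzyyyzyxy" → no match
6. "xxxxx" → no match
7. "xxxxxxxxxxy" → no match
8. "zxyxyxzzzzzx" → no match
9. "xxxx" → match
Total matched: 2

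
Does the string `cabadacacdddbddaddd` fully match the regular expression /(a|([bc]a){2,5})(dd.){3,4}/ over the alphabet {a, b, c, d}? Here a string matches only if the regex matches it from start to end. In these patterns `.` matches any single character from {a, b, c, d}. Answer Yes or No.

No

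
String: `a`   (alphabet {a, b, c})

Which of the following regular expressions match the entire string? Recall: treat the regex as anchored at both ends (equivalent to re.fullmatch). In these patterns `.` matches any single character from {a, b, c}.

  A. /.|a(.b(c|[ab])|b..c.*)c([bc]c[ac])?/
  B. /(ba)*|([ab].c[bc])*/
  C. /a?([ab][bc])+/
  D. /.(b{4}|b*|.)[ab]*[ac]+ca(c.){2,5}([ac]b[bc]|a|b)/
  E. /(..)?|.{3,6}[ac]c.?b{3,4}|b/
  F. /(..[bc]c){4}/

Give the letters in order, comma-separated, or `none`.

A

A → match
B → no match
C → no match
D → no match
E → no match
F → no match — must end with `c`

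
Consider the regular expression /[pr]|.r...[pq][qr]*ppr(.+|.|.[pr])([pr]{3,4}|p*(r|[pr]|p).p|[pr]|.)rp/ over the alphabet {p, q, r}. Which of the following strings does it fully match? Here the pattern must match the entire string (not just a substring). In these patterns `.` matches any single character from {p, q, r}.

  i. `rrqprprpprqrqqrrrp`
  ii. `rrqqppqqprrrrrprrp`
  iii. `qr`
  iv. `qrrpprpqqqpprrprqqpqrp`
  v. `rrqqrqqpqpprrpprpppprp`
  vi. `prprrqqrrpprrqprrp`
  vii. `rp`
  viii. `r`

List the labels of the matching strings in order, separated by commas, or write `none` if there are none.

i → match
ii → no match
iii. `qr` → no match
iv → no match
v → no match
vi → match
vii. `rp` → no match
viii. `r` → match

i, vi, viii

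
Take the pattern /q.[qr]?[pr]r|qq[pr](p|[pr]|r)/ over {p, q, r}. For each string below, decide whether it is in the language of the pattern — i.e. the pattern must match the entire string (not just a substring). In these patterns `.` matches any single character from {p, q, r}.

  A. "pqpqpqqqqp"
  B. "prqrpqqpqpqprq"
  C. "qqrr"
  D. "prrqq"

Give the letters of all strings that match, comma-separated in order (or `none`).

A. "pqpqpqqqqp" → no match
B → no match
C. "qqrr" → match
D. "prrqq" → no match

C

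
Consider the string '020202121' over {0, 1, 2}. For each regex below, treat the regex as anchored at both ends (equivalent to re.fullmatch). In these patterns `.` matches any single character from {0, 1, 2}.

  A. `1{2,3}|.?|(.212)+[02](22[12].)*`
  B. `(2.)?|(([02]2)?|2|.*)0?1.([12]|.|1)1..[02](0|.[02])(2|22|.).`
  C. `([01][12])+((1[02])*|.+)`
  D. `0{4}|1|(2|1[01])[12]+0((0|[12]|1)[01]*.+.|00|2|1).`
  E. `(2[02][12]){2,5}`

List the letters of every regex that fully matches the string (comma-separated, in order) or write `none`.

C

A → no match
B → no match
C → match
D → no match
E → no match — must start with '2'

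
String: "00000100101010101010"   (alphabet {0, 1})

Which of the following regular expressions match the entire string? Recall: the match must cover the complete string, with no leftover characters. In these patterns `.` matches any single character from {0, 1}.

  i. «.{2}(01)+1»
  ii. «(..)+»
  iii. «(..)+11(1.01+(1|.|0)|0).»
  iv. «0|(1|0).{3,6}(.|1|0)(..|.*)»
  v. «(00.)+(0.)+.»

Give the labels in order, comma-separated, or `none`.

i → no match — must end with "011"
ii → match
iii → no match
iv → match
v → match

ii, iv, v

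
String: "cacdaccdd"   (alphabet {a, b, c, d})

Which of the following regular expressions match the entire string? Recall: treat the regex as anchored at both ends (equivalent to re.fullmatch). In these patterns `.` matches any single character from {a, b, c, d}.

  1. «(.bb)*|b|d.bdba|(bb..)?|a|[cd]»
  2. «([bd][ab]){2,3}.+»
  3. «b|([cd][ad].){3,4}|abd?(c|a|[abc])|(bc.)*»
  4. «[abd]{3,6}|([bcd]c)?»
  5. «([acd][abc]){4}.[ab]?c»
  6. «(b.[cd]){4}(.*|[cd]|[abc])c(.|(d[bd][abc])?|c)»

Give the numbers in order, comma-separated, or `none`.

3

1 → no match
2 → no match
3 → match
4 → no match
5 → no match — must end with "c"
6 → no match — must start with "b"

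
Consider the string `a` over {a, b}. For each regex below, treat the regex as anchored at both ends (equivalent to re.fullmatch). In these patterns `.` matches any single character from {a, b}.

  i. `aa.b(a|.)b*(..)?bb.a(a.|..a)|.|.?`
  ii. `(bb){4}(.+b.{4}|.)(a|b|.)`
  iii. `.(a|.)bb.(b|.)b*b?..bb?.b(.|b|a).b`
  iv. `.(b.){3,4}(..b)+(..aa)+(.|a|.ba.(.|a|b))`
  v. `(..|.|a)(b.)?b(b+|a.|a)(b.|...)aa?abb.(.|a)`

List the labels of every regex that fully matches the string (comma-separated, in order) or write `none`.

i → match
ii → no match — must start with `bb`
iii → no match — must end with `b`
iv → no match
v → no match

i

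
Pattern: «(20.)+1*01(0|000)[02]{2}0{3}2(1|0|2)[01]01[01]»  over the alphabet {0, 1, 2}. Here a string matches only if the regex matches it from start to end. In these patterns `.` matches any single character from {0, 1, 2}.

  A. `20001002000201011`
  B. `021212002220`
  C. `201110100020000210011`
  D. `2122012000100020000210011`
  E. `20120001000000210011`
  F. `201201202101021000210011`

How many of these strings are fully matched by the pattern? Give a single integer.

A → match
B → no match — must start with `20`
C → match
D → no match — must start with `20`
E → match
F → no match
Total matched: 3

3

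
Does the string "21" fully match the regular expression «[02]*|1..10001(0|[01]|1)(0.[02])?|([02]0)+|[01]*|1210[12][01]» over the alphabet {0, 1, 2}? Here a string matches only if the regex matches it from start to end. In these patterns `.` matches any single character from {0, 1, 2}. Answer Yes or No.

No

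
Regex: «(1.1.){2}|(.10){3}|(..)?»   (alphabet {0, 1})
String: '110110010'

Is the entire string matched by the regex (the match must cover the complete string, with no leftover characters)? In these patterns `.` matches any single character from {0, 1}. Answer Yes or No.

Yes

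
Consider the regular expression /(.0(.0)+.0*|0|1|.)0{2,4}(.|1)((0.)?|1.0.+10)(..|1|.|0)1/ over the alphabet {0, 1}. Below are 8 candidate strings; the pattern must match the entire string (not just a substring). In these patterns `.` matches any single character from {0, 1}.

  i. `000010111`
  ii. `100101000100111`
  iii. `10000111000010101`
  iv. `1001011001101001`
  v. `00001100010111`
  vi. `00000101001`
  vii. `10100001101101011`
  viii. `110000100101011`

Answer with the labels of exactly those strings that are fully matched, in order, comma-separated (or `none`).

i, iii, v, vi

i → match
ii → no match
iii → match
iv → no match
v → match
vi → match
vii → no match
viii → no match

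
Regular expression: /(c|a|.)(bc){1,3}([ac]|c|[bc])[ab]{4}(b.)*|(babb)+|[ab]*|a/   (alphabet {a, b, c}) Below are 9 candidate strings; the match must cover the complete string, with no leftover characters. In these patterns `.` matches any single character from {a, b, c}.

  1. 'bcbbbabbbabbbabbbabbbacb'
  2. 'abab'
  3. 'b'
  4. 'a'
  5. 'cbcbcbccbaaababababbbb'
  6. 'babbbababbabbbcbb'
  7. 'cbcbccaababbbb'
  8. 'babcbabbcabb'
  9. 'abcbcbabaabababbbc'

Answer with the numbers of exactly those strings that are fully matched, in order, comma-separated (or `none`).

2, 3, 4, 5, 7, 9

1 → no match
2 → match
3 → match
4 → match
5 → match
6 → no match
7 → match
8 → no match
9 → match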